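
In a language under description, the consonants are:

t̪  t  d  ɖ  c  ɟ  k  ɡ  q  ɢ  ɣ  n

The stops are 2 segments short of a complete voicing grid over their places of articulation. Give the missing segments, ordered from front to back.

/d̪/, /ʈ/

dental: voiceless /t̪/, voiced —.
alveolar: voiceless /t/, voiced /d/.
retroflex: voiceless —, voiced /ɖ/.
palatal: voiceless /c/, voiced /ɟ/.
velar: voiceless /k/, voiced /ɡ/.
uvular: voiceless /q/, voiced /ɢ/.
Gaps, from front to back: dental lacks voiced (/d̪/); retroflex lacks voiceless (/ʈ/).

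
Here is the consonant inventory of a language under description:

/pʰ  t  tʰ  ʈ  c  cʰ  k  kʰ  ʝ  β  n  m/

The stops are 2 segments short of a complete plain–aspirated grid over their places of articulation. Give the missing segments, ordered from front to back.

/p/, /ʈʰ/

Plain: /t/ (alveolar), /ʈ/ (retroflex), /c/ (palatal), /k/ (velar).
Aspirated: /pʰ/ (bilabial), /tʰ/ (alveolar), /cʰ/ (palatal), /kʰ/ (velar).
Gaps, from front to back: bilabial lacks plain (/p/); retroflex lacks aspirated (/ʈʰ/).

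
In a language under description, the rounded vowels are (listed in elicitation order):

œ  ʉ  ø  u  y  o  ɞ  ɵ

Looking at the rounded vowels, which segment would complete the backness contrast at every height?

Front: /y/ (high), /ø/ (high-mid), /œ/ (low-mid).
Central: /ʉ/ (high), /ɵ/ (high-mid), /ɞ/ (low-mid).
Back: /u/ (high), /o/ (high-mid).
The low-mid row has no back member, so the gap is the low-mid back rounded vowel /ɔ/.

/ɔ/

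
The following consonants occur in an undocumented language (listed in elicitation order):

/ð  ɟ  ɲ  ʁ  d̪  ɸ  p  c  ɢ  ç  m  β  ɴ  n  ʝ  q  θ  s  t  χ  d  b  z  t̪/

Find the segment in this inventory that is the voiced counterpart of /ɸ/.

/β/

/ɸ/ is a voiceless bilabial fricative.
The voiced counterpart is a voiced bilabial fricative — in this inventory, /β/.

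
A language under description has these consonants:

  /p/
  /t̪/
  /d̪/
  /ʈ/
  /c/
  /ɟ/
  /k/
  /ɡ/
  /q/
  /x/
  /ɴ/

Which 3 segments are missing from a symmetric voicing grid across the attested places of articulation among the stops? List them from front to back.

place of articulation  voiceless  voiced  
bilabial          p         —       
dental            t̪        d̪      
retroflex         ʈ         —       
palatal           c         ɟ       
velar             k         ɡ       
uvular            q         —       
Gaps, from front to back: bilabial lacks voiced (/b/); retroflex lacks voiced (/ɖ/); uvular lacks voiced (/ɢ/).

/b/, /ɖ/, /ɢ/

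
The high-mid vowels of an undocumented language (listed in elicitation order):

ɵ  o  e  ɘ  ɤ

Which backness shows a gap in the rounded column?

front

front: unrounded /e/, rounded —.
central: unrounded /ɘ/, rounded /ɵ/.
back: unrounded /ɤ/, rounded /o/.
Every backness has a rounded member except front, where /ø/ would be expected.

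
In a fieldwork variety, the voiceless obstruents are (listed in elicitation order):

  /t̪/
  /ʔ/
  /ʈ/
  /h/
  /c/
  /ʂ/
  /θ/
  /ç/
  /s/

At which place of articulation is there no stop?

place of articulation  stop      fricative
dental            t̪        θ       
alveolar          —         s       
retroflex         ʈ         ʂ       
palatal           c         ç       
glottal           ʔ         h       
Every place of articulation has a stop member except alveolar, where /t/ would be expected.

alveolar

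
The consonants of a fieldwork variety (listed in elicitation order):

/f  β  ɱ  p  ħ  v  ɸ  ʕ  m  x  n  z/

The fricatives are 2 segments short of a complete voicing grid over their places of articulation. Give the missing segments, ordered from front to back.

/s/, /ɣ/

Voiceless: /ɸ/ (bilabial), /f/ (labiodental), /x/ (velar), /ħ/ (pharyngeal).
Voiced: /β/ (bilabial), /v/ (labiodental), /z/ (alveolar), /ʕ/ (pharyngeal).
Gaps, from front to back: alveolar lacks voiceless (/s/); velar lacks voiced (/ɣ/).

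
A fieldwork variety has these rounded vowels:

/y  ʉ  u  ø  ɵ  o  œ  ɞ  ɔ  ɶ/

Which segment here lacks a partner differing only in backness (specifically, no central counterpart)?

/ɶ/

High: /y/ ~ /ʉ/ ~ /u/
High-mid: /ø/ ~ /ɵ/ ~ /o/
Low-mid: /œ/ ~ /ɞ/ ~ /ɔ/
Low: only /ɶ/ (front); no central partner.
So /ɶ/ is the unpaired segment.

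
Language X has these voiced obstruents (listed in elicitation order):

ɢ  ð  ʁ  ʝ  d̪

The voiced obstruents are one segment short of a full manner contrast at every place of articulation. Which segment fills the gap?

place of articulation  stop      fricative
dental            d̪        ð       
palatal           —         ʝ       
uvular            ɢ         ʁ       
The palatal row has no stop member, so the gap is the palatal stop /ɟ/.

/ɟ/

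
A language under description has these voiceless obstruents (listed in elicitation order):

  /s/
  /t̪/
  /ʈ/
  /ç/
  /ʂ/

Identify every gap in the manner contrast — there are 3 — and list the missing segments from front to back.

Stop: /t̪/ (dental), /ʈ/ (retroflex).
Fricative: /s/ (alveolar), /ʂ/ (retroflex), /ç/ (palatal).
Gaps, from front to back: dental lacks fricative (/θ/); alveolar lacks stop (/t/); palatal lacks stop (/c/).

/θ/, /t/, /c/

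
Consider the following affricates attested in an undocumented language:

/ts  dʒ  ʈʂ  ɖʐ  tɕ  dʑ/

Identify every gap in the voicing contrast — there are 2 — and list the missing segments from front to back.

Voiceless: /ts/ (alveolar), /ʈʂ/ (retroflex), /tɕ/ (alveolo-palatal).
Voiced: /dʒ/ (postalveolar), /ɖʐ/ (retroflex), /dʑ/ (alveolo-palatal).
Gaps, from front to back: alveolar lacks voiced (/dz/); postalveolar lacks voiceless (/tʃ/).

/dz/, /tʃ/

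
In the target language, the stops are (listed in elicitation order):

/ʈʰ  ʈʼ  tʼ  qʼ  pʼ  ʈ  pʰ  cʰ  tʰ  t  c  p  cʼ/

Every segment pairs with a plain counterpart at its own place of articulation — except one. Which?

/qʼ/

Bilabial: /p/ ~ /pʰ/ ~ /pʼ/
Alveolar: /t/ ~ /tʰ/ ~ /tʼ/
Retroflex: /ʈ/ ~ /ʈʰ/ ~ /ʈʼ/
Palatal: /c/ ~ /cʰ/ ~ /cʼ/
Uvular: only /qʼ/ (ejective); no plain partner.
So /qʼ/ is the unpaired segment.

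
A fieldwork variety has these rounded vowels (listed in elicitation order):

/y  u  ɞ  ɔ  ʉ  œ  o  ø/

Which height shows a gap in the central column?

high-mid

Front: /y/ (high), /ø/ (high-mid), /œ/ (low-mid).
Central: /ʉ/ (high), /ɞ/ (low-mid).
Back: /u/ (high), /o/ (high-mid), /ɔ/ (low-mid).
Every height has a central member except high-mid, where /ɵ/ would be expected.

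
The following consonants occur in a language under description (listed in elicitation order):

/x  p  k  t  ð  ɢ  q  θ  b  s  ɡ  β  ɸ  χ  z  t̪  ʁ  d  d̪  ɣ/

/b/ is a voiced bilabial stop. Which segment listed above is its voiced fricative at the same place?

/β/

The voiced fricative at the same place is a voiced bilabial fricative — in this inventory, /β/.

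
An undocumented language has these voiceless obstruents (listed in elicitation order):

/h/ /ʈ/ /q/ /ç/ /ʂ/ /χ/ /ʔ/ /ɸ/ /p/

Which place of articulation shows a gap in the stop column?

palatal

place of articulation  stop      fricative
bilabial          p         ɸ       
retroflex         ʈ         ʂ       
palatal           —         ç       
uvular            q         χ       
glottal           ʔ         h       
Every place of articulation has a stop member except palatal, where /c/ would be expected.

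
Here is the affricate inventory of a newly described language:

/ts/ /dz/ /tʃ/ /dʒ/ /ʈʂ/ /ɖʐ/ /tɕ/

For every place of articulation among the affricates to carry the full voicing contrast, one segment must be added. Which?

/dʑ/

Voiceless: /ts/ (alveolar), /tʃ/ (postalveolar), /ʈʂ/ (retroflex), /tɕ/ (alveolo-palatal).
Voiced: /dz/ (alveolar), /dʒ/ (postalveolar), /ɖʐ/ (retroflex).
The alveolo-palatal row has no voiced member, so the gap is the voiced alveolo-palatal affricate /dʑ/.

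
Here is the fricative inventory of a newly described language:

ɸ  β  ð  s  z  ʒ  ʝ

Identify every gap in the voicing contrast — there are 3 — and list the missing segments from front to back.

/θ/, /ʃ/, /ç/

place of articulation  voiceless  voiced  
bilabial          ɸ         β       
dental            —         ð       
alveolar          s         z       
postalveolar      —         ʒ       
palatal           —         ʝ       
Gaps, from front to back: dental lacks voiceless (/θ/); postalveolar lacks voiceless (/ʃ/); palatal lacks voiceless (/ç/).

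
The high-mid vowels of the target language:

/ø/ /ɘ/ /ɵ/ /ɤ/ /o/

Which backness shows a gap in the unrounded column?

front

front: unrounded —, rounded /ø/.
central: unrounded /ɘ/, rounded /ɵ/.
back: unrounded /ɤ/, rounded /o/.
Every backness has an unrounded member except front, where /e/ would be expected.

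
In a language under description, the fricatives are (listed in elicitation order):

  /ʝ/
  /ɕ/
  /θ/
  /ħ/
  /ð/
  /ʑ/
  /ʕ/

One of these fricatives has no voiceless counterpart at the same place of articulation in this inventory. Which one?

Dental: /θ/ ~ /ð/
Alveolo-palatal: /ɕ/ ~ /ʑ/
Pharyngeal: /ħ/ ~ /ʕ/
Palatal: only /ʝ/ (voiced); no voiceless partner.
So /ʝ/ is the unpaired segment.

/ʝ/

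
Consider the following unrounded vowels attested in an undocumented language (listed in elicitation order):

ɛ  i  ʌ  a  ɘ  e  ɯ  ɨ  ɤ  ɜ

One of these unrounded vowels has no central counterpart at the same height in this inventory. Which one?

High: /i/ ~ /ɨ/ ~ /ɯ/
High-mid: /e/ ~ /ɘ/ ~ /ɤ/
Low-mid: /ɛ/ ~ /ɜ/ ~ /ʌ/
Low: only /a/ (front); no central partner.
So /a/ is the unpaired segment.

/a/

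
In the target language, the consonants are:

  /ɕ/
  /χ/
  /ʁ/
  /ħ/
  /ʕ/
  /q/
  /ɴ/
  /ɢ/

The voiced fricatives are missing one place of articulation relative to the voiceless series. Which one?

alveolo-palatal

alveolo-palatal: voiceless /ɕ/, voiced —.
uvular: voiceless /χ/, voiced /ʁ/.
pharyngeal: voiceless /ħ/, voiced /ʕ/.
Every place of articulation has a voiced member except alveolo-palatal, where /ʑ/ would be expected.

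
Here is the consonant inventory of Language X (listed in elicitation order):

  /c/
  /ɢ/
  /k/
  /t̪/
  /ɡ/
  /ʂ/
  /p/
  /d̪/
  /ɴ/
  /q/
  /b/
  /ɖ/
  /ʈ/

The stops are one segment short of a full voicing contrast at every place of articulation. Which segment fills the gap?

/ɟ/

place of articulation  voiceless  voiced  
bilabial          p         b       
dental            t̪        d̪      
retroflex         ʈ         ɖ       
palatal           c         —       
velar             k         ɡ       
uvular            q         ɢ       
The palatal row has no voiced member, so the gap is the voiced palatal stop /ɟ/.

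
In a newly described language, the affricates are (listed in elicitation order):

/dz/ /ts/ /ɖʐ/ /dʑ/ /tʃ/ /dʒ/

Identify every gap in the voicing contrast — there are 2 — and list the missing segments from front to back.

/ʈʂ/, /tɕ/

place of articulation  voiceless  voiced  
alveolar          ts        dz      
postalveolar      tʃ        dʒ      
retroflex         —         ɖʐ      
alveolo-palatal   —         dʑ      
Gaps, from front to back: retroflex lacks voiceless (/ʈʂ/); alveolo-palatal lacks voiceless (/tɕ/).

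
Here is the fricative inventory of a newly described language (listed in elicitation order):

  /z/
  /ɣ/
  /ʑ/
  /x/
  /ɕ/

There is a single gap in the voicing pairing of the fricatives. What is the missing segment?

/s/

Voiceless: /ɕ/ (alveolo-palatal), /x/ (velar).
Voiced: /z/ (alveolar), /ʑ/ (alveolo-palatal), /ɣ/ (velar).
The alveolar row has no voiceless member, so the gap is the voiceless alveolar fricative /s/.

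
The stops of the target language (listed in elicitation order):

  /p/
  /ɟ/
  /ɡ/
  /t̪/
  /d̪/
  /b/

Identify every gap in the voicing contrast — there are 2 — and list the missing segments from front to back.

bilabial: voiceless /p/, voiced /b/.
dental: voiceless /t̪/, voiced /d̪/.
palatal: voiceless —, voiced /ɟ/.
velar: voiceless —, voiced /ɡ/.
Gaps, from front to back: palatal lacks voiceless (/c/); velar lacks voiceless (/k/).

/c/, /k/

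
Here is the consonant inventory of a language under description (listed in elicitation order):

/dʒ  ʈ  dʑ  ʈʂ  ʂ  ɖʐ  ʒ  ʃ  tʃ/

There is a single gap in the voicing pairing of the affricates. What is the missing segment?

/tɕ/

postalveolar: voiceless /tʃ/, voiced /dʒ/.
retroflex: voiceless /ʈʂ/, voiced /ɖʐ/.
alveolo-palatal: voiceless —, voiced /dʑ/.
The alveolo-palatal row has no voiceless member, so the gap is the voiceless alveolo-palatal affricate /tɕ/.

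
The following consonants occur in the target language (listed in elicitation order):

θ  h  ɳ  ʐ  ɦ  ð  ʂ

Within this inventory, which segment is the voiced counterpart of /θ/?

/θ/ is a voiceless dental fricative.
The voiced counterpart is a voiced dental fricative — in this inventory, /ð/.

/ð/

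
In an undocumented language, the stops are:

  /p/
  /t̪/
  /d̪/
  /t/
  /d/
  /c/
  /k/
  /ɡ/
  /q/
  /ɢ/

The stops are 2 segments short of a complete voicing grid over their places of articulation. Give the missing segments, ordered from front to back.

Voiceless: /p/ (bilabial), /t̪/ (dental), /t/ (alveolar), /c/ (palatal), /k/ (velar), /q/ (uvular).
Voiced: /d̪/ (dental), /d/ (alveolar), /ɡ/ (velar), /ɢ/ (uvular).
Gaps, from front to back: bilabial lacks voiced (/b/); palatal lacks voiced (/ɟ/).

/b/, /ɟ/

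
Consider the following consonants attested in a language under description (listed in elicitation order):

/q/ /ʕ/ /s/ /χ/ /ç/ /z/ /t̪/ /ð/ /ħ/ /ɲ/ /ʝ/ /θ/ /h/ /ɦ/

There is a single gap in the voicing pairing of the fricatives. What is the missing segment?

/ʁ/

place of articulation  voiceless  voiced  
dental            θ         ð       
alveolar          s         z       
palatal           ç         ʝ       
uvular            χ         —       
pharyngeal        ħ         ʕ       
glottal           h         ɦ       
The uvular row has no voiced member, so the gap is the voiced uvular fricative /ʁ/.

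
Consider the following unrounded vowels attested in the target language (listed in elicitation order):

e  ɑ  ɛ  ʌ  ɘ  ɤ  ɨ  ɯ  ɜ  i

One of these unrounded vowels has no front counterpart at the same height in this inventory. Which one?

High: /i/ ~ /ɨ/ ~ /ɯ/
High-mid: /e/ ~ /ɘ/ ~ /ɤ/
Low-mid: /ɛ/ ~ /ɜ/ ~ /ʌ/
Low: only /ɑ/ (back); no front partner.
So /ɑ/ is the unpaired segment.

/ɑ/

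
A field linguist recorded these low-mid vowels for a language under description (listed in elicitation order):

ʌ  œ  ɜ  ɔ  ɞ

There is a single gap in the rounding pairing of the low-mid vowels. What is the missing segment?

/ɛ/

front: unrounded —, rounded /œ/.
central: unrounded /ɜ/, rounded /ɞ/.
back: unrounded /ʌ/, rounded /ɔ/.
The front row has no unrounded member, so the gap is the front unrounded vowel /ɛ/.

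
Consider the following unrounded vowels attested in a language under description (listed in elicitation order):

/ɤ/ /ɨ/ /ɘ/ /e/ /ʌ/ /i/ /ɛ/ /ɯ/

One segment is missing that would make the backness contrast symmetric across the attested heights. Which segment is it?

/ɜ/

Front: /i/ (high), /e/ (high-mid), /ɛ/ (low-mid).
Central: /ɨ/ (high), /ɘ/ (high-mid).
Back: /ɯ/ (high), /ɤ/ (high-mid), /ʌ/ (low-mid).
The low-mid row has no central member, so the gap is the low-mid central unrounded vowel /ɜ/.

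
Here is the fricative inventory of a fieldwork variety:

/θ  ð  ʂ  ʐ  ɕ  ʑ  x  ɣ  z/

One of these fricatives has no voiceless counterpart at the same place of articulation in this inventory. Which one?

/z/

Dental: /θ/ ~ /ð/
Retroflex: /ʂ/ ~ /ʐ/
Alveolo-palatal: /ɕ/ ~ /ʑ/
Velar: /x/ ~ /ɣ/
Alveolar: only /z/ (voiced); no voiceless partner.
So /z/ is the unpaired segment.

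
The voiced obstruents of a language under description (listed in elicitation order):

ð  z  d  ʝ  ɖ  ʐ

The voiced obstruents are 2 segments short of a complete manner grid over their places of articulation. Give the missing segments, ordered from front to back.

Stop: /d/ (alveolar), /ɖ/ (retroflex).
Fricative: /ð/ (dental), /z/ (alveolar), /ʐ/ (retroflex), /ʝ/ (palatal).
Gaps, from front to back: dental lacks stop (/d̪/); palatal lacks stop (/ɟ/).

/d̪/, /ɟ/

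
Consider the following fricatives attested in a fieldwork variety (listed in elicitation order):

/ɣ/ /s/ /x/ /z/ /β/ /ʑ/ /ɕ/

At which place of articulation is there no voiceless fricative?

bilabial

bilabial: voiceless —, voiced /β/.
alveolar: voiceless /s/, voiced /z/.
alveolo-palatal: voiceless /ɕ/, voiced /ʑ/.
velar: voiceless /x/, voiced /ɣ/.
Every place of articulation has a voiceless member except bilabial, where /ɸ/ would be expected.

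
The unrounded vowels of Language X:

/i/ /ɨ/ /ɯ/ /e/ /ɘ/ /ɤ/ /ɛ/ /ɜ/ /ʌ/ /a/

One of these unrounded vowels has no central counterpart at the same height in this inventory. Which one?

High: /i/ ~ /ɨ/ ~ /ɯ/
High-mid: /e/ ~ /ɘ/ ~ /ɤ/
Low-mid: /ɛ/ ~ /ɜ/ ~ /ʌ/
Low: only /a/ (front); no central partner.
So /a/ is the unpaired segment.

/a/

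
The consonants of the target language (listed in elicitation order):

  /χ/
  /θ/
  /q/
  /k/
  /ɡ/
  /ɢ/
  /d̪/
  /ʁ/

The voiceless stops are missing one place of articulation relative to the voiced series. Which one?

dental: voiceless —, voiced /d̪/.
velar: voiceless /k/, voiced /ɡ/.
uvular: voiceless /q/, voiced /ɢ/.
Every place of articulation has a voiceless member except dental, where /t̪/ would be expected.

dental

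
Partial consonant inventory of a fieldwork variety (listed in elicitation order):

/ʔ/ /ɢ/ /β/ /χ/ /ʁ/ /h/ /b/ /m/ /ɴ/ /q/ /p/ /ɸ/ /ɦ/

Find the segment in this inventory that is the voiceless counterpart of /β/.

/β/ is a voiced bilabial fricative.
The voiceless counterpart is a voiceless bilabial fricative — in this inventory, /ɸ/.

/ɸ/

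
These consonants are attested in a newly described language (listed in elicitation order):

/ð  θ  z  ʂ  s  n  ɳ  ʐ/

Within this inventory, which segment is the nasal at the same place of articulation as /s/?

/n/

/s/ is a voiceless alveolar fricative.
The nasal at the same place is an alveolar nasal — in this inventory, /n/.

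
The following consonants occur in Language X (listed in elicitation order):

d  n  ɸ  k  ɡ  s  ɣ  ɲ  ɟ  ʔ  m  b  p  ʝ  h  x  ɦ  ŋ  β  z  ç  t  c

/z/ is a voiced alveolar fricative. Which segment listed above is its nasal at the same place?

The nasal at the same place is an alveolar nasal — in this inventory, /n/.

/n/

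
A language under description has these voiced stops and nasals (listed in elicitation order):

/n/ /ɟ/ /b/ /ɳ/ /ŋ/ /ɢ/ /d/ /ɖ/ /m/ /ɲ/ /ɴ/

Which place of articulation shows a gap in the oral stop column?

Oral stop: /b/ (bilabial), /d/ (alveolar), /ɖ/ (retroflex), /ɟ/ (palatal), /ɢ/ (uvular).
Nasal: /m/ (bilabial), /n/ (alveolar), /ɳ/ (retroflex), /ɲ/ (palatal), /ŋ/ (velar), /ɴ/ (uvular).
Every place of articulation has an oral stop member except velar, where /ɡ/ would be expected.

velar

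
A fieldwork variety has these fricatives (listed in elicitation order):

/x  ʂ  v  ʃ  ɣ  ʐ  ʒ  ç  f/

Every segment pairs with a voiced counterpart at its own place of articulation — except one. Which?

/ç/

Labiodental: /f/ ~ /v/
Postalveolar: /ʃ/ ~ /ʒ/
Retroflex: /ʂ/ ~ /ʐ/
Velar: /x/ ~ /ɣ/
Palatal: only /ç/ (voiceless); no voiced partner.
So /ç/ is the unpaired segment.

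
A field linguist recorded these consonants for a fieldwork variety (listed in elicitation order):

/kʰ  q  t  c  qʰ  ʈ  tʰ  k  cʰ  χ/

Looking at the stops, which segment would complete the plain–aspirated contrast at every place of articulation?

/ʈʰ/

place of articulation  plain     aspirated
alveolar          t         tʰ      
retroflex         ʈ         —       
palatal           c         cʰ      
velar             k         kʰ      
uvular            q         qʰ      
The retroflex row has no aspirated member, so the gap is the aspirated retroflex stop /ʈʰ/.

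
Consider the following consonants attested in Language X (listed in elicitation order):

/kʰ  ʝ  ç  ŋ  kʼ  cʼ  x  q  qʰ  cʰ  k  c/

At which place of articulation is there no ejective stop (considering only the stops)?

Plain: /c/ (palatal), /k/ (velar), /q/ (uvular).
Aspirated: /cʰ/ (palatal), /kʰ/ (velar), /qʰ/ (uvular).
Ejective: /cʼ/ (palatal), /kʼ/ (velar).
Every place of articulation has an ejective member except uvular, where /qʼ/ would be expected.

uvular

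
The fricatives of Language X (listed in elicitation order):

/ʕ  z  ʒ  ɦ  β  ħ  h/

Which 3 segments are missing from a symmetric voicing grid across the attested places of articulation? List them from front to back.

/ɸ/, /s/, /ʃ/

bilabial: voiceless —, voiced /β/.
alveolar: voiceless —, voiced /z/.
postalveolar: voiceless —, voiced /ʒ/.
pharyngeal: voiceless /ħ/, voiced /ʕ/.
glottal: voiceless /h/, voiced /ɦ/.
Gaps, from front to back: bilabial lacks voiceless (/ɸ/); alveolar lacks voiceless (/s/); postalveolar lacks voiceless (/ʃ/).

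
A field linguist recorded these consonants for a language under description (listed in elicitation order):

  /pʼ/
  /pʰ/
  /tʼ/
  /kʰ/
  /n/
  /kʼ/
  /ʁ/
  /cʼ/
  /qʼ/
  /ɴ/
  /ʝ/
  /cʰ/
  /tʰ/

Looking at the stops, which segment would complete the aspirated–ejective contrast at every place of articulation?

bilabial: aspirated /pʰ/, ejective /pʼ/.
alveolar: aspirated /tʰ/, ejective /tʼ/.
palatal: aspirated /cʰ/, ejective /cʼ/.
velar: aspirated /kʰ/, ejective /kʼ/.
uvular: aspirated —, ejective /qʼ/.
The uvular row has no aspirated member, so the gap is the aspirated uvular stop /qʰ/.

/qʰ/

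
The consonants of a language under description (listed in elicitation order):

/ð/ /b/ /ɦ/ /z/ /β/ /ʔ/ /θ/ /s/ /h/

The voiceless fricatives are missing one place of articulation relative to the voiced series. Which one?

bilabial

bilabial: voiceless —, voiced /β/.
dental: voiceless /θ/, voiced /ð/.
alveolar: voiceless /s/, voiced /z/.
glottal: voiceless /h/, voiced /ɦ/.
Every place of articulation has a voiceless member except bilabial, where /ɸ/ would be expected.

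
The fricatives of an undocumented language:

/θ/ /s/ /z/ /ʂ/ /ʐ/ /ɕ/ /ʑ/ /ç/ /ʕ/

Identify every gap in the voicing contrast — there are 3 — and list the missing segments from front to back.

place of articulation  voiceless  voiced  
dental            θ         —       
alveolar          s         z       
retroflex         ʂ         ʐ       
alveolo-palatal   ɕ         ʑ       
palatal           ç         —       
pharyngeal        —         ʕ       
Gaps, from front to back: dental lacks voiced (/ð/); palatal lacks voiced (/ʝ/); pharyngeal lacks voiceless (/ħ/).

/ð/, /ʝ/, /ħ/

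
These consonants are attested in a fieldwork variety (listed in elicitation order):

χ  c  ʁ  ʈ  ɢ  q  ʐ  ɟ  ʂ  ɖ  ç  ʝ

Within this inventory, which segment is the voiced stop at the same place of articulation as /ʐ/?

/ʐ/ is a voiced retroflex fricative.
The voiced stop at the same place is a voiced retroflex stop — in this inventory, /ɖ/.

/ɖ/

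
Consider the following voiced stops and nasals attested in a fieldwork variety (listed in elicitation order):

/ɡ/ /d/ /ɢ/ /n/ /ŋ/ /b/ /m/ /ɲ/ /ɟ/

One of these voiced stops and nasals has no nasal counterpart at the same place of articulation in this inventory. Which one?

/ɢ/

Bilabial: /b/ ~ /m/
Alveolar: /d/ ~ /n/
Palatal: /ɟ/ ~ /ɲ/
Velar: /ɡ/ ~ /ŋ/
Uvular: only /ɢ/ (oral stop); no nasal partner.
So /ɢ/ is the unpaired segment.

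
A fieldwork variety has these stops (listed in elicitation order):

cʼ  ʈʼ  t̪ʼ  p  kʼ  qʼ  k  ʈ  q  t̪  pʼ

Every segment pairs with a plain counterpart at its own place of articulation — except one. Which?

/cʼ/

Bilabial: /p/ ~ /pʼ/
Dental: /t̪/ ~ /t̪ʼ/
Retroflex: /ʈ/ ~ /ʈʼ/
Velar: /k/ ~ /kʼ/
Uvular: /q/ ~ /qʼ/
Palatal: only /cʼ/ (ejective); no plain partner.
So /cʼ/ is the unpaired segment.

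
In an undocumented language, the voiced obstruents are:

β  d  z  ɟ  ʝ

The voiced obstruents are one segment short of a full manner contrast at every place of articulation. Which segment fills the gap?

bilabial: stop —, fricative /β/.
alveolar: stop /d/, fricative /z/.
palatal: stop /ɟ/, fricative /ʝ/.
The bilabial row has no stop member, so the gap is the bilabial stop /b/.

/b/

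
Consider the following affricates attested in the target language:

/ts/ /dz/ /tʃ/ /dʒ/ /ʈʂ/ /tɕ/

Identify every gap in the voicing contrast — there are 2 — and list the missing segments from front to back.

/ɖʐ/, /dʑ/

place of articulation  voiceless  voiced  
alveolar          ts        dz      
postalveolar      tʃ        dʒ      
retroflex         ʈʂ        —       
alveolo-palatal   tɕ        —       
Gaps, from front to back: retroflex lacks voiced (/ɖʐ/); alveolo-palatal lacks voiced (/dʑ/).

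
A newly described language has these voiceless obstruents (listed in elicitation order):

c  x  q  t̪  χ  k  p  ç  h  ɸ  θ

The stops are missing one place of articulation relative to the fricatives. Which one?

place of articulation  stop      fricative
bilabial          p         ɸ       
dental            t̪        θ       
palatal           c         ç       
velar             k         x       
uvular            q         χ       
glottal           —         h       
Every place of articulation has a stop member except glottal, where /ʔ/ would be expected.

glottal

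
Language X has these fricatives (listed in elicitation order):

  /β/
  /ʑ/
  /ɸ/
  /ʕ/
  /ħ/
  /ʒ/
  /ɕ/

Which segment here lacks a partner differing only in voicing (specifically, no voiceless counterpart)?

/ʒ/

Bilabial: /ɸ/ ~ /β/
Alveolo-palatal: /ɕ/ ~ /ʑ/
Pharyngeal: /ħ/ ~ /ʕ/
Postalveolar: only /ʒ/ (voiced); no voiceless partner.
So /ʒ/ is the unpaired segment.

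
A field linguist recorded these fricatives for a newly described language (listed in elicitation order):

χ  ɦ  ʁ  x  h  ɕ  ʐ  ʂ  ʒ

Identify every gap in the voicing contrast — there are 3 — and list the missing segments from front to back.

Voiceless: /ʂ/ (retroflex), /ɕ/ (alveolo-palatal), /x/ (velar), /χ/ (uvular), /h/ (glottal).
Voiced: /ʒ/ (postalveolar), /ʐ/ (retroflex), /ʁ/ (uvular), /ɦ/ (glottal).
Gaps, from front to back: postalveolar lacks voiceless (/ʃ/); alveolo-palatal lacks voiced (/ʑ/); velar lacks voiced (/ɣ/).

/ʃ/, /ʑ/, /ɣ/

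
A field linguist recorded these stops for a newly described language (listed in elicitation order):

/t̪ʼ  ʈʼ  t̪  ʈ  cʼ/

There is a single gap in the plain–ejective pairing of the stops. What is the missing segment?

Plain: /t̪/ (dental), /ʈ/ (retroflex).
Ejective: /t̪ʼ/ (dental), /ʈʼ/ (retroflex), /cʼ/ (palatal).
The palatal row has no plain member, so the gap is the plain palatal stop /c/.

/c/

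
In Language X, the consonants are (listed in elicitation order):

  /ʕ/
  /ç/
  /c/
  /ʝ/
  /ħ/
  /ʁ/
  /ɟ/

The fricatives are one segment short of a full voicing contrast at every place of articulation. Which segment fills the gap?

Voiceless: /ç/ (palatal), /ħ/ (pharyngeal).
Voiced: /ʝ/ (palatal), /ʁ/ (uvular), /ʕ/ (pharyngeal).
The uvular row has no voiceless member, so the gap is the voiceless uvular fricative /χ/.

/χ/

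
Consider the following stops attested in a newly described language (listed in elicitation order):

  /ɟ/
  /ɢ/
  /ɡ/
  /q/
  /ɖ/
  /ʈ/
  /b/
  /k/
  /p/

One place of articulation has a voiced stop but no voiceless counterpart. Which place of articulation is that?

palatal

place of articulation  voiceless  voiced  
bilabial          p         b       
retroflex         ʈ         ɖ       
palatal           —         ɟ       
velar             k         ɡ       
uvular            q         ɢ       
Every place of articulation has a voiceless member except palatal, where /c/ would be expected.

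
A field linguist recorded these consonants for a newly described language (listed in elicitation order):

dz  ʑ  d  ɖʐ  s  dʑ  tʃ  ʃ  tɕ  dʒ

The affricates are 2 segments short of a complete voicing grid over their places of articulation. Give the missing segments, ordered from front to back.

/ts/, /ʈʂ/

place of articulation  voiceless  voiced  
alveolar          —         dz      
postalveolar      tʃ        dʒ      
retroflex         —         ɖʐ      
alveolo-palatal   tɕ        dʑ      
Gaps, from front to back: alveolar lacks voiceless (/ts/); retroflex lacks voiceless (/ʈʂ/).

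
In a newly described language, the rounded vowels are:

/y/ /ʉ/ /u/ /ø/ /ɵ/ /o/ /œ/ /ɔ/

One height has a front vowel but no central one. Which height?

low-mid

high: front /y/, central /ʉ/, back /u/.
high-mid: front /ø/, central /ɵ/, back /o/.
low-mid: front /œ/, central —, back /ɔ/.
Every height has a central member except low-mid, where /ɞ/ would be expected.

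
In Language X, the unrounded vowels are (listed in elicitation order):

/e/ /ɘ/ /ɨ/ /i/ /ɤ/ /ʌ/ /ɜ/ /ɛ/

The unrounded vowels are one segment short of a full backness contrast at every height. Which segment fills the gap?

Front: /i/ (high), /e/ (high-mid), /ɛ/ (low-mid).
Central: /ɨ/ (high), /ɘ/ (high-mid), /ɜ/ (low-mid).
Back: /ɤ/ (high-mid), /ʌ/ (low-mid).
The high row has no back member, so the gap is the high back unrounded vowel /ɯ/.

/ɯ/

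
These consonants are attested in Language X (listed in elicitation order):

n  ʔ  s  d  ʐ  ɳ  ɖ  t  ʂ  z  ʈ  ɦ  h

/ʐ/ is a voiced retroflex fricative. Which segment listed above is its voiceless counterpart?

/ʂ/

The voiceless counterpart is a voiceless retroflex fricative — in this inventory, /ʂ/.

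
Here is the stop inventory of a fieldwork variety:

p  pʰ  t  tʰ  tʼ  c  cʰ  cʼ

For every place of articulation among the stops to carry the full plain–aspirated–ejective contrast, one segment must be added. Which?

Plain: /p/ (bilabial), /t/ (alveolar), /c/ (palatal).
Aspirated: /pʰ/ (bilabial), /tʰ/ (alveolar), /cʰ/ (palatal).
Ejective: /tʼ/ (alveolar), /cʼ/ (palatal).
The bilabial row has no ejective member, so the gap is the ejective bilabial stop /pʼ/.

/pʼ/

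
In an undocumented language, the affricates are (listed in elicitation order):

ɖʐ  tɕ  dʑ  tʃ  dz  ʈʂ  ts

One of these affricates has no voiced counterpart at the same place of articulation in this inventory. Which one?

Alveolar: /ts/ ~ /dz/
Retroflex: /ʈʂ/ ~ /ɖʐ/
Alveolo-palatal: /tɕ/ ~ /dʑ/
Postalveolar: only /tʃ/ (voiceless); no voiced partner.
So /tʃ/ is the unpaired segment.

/tʃ/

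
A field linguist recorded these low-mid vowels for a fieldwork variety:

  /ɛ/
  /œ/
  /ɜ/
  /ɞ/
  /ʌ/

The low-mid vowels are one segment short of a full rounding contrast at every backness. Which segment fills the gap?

/ɔ/

front: unrounded /ɛ/, rounded /œ/.
central: unrounded /ɜ/, rounded /ɞ/.
back: unrounded /ʌ/, rounded —.
The back row has no rounded member, so the gap is the back rounded vowel /ɔ/.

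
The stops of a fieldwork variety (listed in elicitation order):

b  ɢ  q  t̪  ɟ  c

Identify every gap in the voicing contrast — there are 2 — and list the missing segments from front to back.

Voiceless: /t̪/ (dental), /c/ (palatal), /q/ (uvular).
Voiced: /b/ (bilabial), /ɟ/ (palatal), /ɢ/ (uvular).
Gaps, from front to back: bilabial lacks voiceless (/p/); dental lacks voiced (/d̪/).

/p/, /d̪/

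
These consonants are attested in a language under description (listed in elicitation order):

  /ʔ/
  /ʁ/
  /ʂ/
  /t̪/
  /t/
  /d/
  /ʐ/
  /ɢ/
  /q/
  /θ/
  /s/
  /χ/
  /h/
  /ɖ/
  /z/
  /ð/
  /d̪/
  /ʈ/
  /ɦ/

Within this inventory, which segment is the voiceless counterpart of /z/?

/s/

/z/ is a voiced alveolar fricative.
The voiceless counterpart is a voiceless alveolar fricative — in this inventory, /s/.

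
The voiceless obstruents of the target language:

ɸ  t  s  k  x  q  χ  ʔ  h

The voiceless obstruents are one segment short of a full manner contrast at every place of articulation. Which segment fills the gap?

/p/

Stop: /t/ (alveolar), /k/ (velar), /q/ (uvular), /ʔ/ (glottal).
Fricative: /ɸ/ (bilabial), /s/ (alveolar), /x/ (velar), /χ/ (uvular), /h/ (glottal).
The bilabial row has no stop member, so the gap is the bilabial stop /p/.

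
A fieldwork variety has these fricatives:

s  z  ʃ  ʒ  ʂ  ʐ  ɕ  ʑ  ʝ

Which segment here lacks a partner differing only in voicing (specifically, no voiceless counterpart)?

/ʝ/

Alveolar: /s/ ~ /z/
Postalveolar: /ʃ/ ~ /ʒ/
Retroflex: /ʂ/ ~ /ʐ/
Alveolo-palatal: /ɕ/ ~ /ʑ/
Palatal: only /ʝ/ (voiced); no voiceless partner.
So /ʝ/ is the unpaired segment.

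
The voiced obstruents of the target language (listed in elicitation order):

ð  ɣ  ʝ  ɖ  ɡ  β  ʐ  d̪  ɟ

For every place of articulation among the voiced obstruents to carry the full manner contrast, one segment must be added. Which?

/b/

bilabial: stop —, fricative /β/.
dental: stop /d̪/, fricative /ð/.
retroflex: stop /ɖ/, fricative /ʐ/.
palatal: stop /ɟ/, fricative /ʝ/.
velar: stop /ɡ/, fricative /ɣ/.
The bilabial row has no stop member, so the gap is the bilabial stop /b/.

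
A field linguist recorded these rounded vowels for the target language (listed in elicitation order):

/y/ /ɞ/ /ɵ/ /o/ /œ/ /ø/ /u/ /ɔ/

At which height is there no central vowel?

high: front /y/, central —, back /u/.
high-mid: front /ø/, central /ɵ/, back /o/.
low-mid: front /œ/, central /ɞ/, back /ɔ/.
Every height has a central member except high, where /ʉ/ would be expected.

high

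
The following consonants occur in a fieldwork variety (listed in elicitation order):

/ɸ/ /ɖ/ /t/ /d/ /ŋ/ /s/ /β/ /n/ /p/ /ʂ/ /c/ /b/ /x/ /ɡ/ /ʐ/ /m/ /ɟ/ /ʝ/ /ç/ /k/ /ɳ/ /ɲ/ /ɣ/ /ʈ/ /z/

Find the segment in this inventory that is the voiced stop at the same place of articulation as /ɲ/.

/ɟ/

/ɲ/ is a palatal nasal.
The voiced stop at the same place is a voiced palatal stop — in this inventory, /ɟ/.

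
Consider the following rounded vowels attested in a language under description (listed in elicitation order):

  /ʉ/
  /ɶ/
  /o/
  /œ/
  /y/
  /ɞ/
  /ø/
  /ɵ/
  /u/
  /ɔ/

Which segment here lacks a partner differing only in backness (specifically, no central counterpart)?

High: /y/ ~ /ʉ/ ~ /u/
High-mid: /ø/ ~ /ɵ/ ~ /o/
Low-mid: /œ/ ~ /ɞ/ ~ /ɔ/
Low: only /ɶ/ (front); no central partner.
So /ɶ/ is the unpaired segment.

/ɶ/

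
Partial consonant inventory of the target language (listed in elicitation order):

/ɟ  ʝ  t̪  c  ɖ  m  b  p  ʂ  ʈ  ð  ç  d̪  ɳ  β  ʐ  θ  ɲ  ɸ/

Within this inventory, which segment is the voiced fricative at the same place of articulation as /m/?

/m/ is a bilabial nasal.
The voiced fricative at the same place is a voiced bilabial fricative — in this inventory, /β/.

/β/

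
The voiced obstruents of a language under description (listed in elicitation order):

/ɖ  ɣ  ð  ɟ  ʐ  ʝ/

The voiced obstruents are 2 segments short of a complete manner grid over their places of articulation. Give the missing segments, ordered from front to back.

/d̪/, /ɡ/

Stop: /ɖ/ (retroflex), /ɟ/ (palatal).
Fricative: /ð/ (dental), /ʐ/ (retroflex), /ʝ/ (palatal), /ɣ/ (velar).
Gaps, from front to back: dental lacks stop (/d̪/); velar lacks stop (/ɡ/).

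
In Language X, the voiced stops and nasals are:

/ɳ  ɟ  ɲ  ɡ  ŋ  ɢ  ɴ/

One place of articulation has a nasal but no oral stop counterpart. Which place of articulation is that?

retroflex

retroflex: oral stop —, nasal /ɳ/.
palatal: oral stop /ɟ/, nasal /ɲ/.
velar: oral stop /ɡ/, nasal /ŋ/.
uvular: oral stop /ɢ/, nasal /ɴ/.
Every place of articulation has an oral stop member except retroflex, where /ɖ/ would be expected.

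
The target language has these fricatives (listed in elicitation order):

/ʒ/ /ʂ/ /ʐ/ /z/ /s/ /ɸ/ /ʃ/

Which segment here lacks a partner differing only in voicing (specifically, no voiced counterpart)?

/ɸ/

Alveolar: /s/ ~ /z/
Postalveolar: /ʃ/ ~ /ʒ/
Retroflex: /ʂ/ ~ /ʐ/
Bilabial: only /ɸ/ (voiceless); no voiced partner.
So /ɸ/ is the unpaired segment.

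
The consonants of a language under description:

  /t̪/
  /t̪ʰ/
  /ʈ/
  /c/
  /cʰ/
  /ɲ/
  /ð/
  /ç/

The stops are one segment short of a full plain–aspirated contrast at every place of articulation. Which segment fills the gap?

/ʈʰ/

dental: plain /t̪/, aspirated /t̪ʰ/.
retroflex: plain /ʈ/, aspirated —.
palatal: plain /c/, aspirated /cʰ/.
The retroflex row has no aspirated member, so the gap is the aspirated retroflex stop /ʈʰ/.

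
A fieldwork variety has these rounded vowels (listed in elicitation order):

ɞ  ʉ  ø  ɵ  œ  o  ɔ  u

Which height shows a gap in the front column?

high

height            front     central   back    
high              —         ʉ         u       
high-mid          ø         ɵ         o       
low-mid           œ         ɞ         ɔ       
Every height has a front member except high, where /y/ would be expected.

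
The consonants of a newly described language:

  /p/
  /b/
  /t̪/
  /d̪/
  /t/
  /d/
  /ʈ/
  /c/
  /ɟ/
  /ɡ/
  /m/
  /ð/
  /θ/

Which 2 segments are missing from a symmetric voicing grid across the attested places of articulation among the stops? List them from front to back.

place of articulation  voiceless  voiced  
bilabial          p         b       
dental            t̪        d̪      
alveolar          t         d       
retroflex         ʈ         —       
palatal           c         ɟ       
velar             —         ɡ       
Gaps, from front to back: retroflex lacks voiced (/ɖ/); velar lacks voiceless (/k/).

/ɖ/, /k/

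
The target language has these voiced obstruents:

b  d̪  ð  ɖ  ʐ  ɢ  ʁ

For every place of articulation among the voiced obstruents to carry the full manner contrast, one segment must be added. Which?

/β/

bilabial: stop /b/, fricative —.
dental: stop /d̪/, fricative /ð/.
retroflex: stop /ɖ/, fricative /ʐ/.
uvular: stop /ɢ/, fricative /ʁ/.
The bilabial row has no fricative member, so the gap is the bilabial fricative /β/.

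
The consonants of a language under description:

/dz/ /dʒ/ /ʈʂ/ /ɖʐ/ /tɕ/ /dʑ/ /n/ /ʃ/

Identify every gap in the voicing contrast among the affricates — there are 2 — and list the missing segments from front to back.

/ts/, /tʃ/

place of articulation  voiceless  voiced  
alveolar          —         dz      
postalveolar      —         dʒ      
retroflex         ʈʂ        ɖʐ      
alveolo-palatal   tɕ        dʑ      
Gaps, from front to back: alveolar lacks voiceless (/ts/); postalveolar lacks voiceless (/tʃ/).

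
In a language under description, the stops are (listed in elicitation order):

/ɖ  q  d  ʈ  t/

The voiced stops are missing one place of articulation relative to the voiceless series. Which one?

uvular

alveolar: voiceless /t/, voiced /d/.
retroflex: voiceless /ʈ/, voiced /ɖ/.
uvular: voiceless /q/, voiced —.
Every place of articulation has a voiced member except uvular, where /ɢ/ would be expected.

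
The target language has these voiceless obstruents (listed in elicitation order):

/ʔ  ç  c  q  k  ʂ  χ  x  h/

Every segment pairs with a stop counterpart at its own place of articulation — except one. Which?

/ʂ/

Palatal: /c/ ~ /ç/
Velar: /k/ ~ /x/
Uvular: /q/ ~ /χ/
Glottal: /ʔ/ ~ /h/
Retroflex: only /ʂ/ (fricative); no stop partner.
So /ʂ/ is the unpaired segment.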